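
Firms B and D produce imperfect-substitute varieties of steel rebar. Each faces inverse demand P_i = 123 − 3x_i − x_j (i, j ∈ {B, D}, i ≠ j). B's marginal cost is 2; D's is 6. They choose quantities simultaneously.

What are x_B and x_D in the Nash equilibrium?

Firm B's profit: π = x_B(123 − 3x_B − x_D) − 2x_B.
∂π/∂x_B = 121 − 6x_B − x_D = 0 ⇒ x_B = 121/6 − (1/6)x_D.
Similarly x_D = 19.5 − (1/6)x_B.
Solving the two reaction functions simultaneously: (1 − (−1/6)(−1/6))x_B = 121/6 − (1/6)·19.5, so (35/36)x_B = 203/12 and x_B = 17.4.
Then x_D = 19.5 − (1/6)·17.4 = 16.6.

17.4, 16.6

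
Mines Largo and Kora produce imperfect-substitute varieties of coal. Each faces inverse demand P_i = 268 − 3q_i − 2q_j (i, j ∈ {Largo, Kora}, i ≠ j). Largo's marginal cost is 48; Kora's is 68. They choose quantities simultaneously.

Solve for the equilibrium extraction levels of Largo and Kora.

Mine Largo's profit: π = q_{Largo}(268 − 3q_{Largo} − 2q_{Kora}) − 48q_{Largo}.
∂π/∂q_{Largo} = 220 − 6q_{Largo} − 2q_{Kora} = 0 ⇒ q_{Largo} = 110/3 − (1/3)q_{Kora}.
Similarly q_{Kora} = 100/3 − (1/3)q_{Largo}.
Solving the two reaction functions simultaneously: (1 − (−1/3)(−1/3))q_{Largo} = 110/3 − (1/3)·(100/3), so (8/9)q_{Largo} = 230/9 and q_{Largo} = 28.75.
Then q_{Kora} = 100/3 − (1/3)·28.75 = 23.75.

28.75, 23.75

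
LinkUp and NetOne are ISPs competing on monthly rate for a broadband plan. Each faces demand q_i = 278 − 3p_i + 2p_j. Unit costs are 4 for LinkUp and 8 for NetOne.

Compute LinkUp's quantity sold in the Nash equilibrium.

207.75

LinkUp's profit: π = (p_{LinkUp} − 4)(278 − 3p_{LinkUp} + 2p_{NetOne}).
∂π/∂p_{LinkUp} = 290 − 6p_{LinkUp} + 2p_{NetOne} = 0 ⇒ p_{LinkUp} = 145/3 + (1/3)p_{NetOne}.
Similarly p_{NetOne} = 151/3 + (1/3)p_{LinkUp}.
Solving the two reaction functions simultaneously: (1 − (1/3)(1/3))p_{LinkUp} = 145/3 + (1/3)·(151/3), so (8/9)p_{LinkUp} = 586/9 and p_{LinkUp} = 73.25.
Then p_{NetOne} = 151/3 + (1/3)·73.25 = 74.75.
q_{LinkUp} = 278 − 3·73.25 + 2·74.75 = 207.75.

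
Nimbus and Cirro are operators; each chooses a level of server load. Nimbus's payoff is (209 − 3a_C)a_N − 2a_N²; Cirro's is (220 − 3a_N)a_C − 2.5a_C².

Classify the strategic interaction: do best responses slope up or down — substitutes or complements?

Expanding Nimbus's payoff: 209a_N − 3a_Ca_N − 2a_N².
∂π/∂a_N = 209 − 3a_C − 4a_N = 0, so a_N = 52.25 − 0.75a_C.
The best-response slope da_N/da_C = −0.75 < 0: the reaction function is downward-sloping, so the choices are strategic substitutes.

strategic substitutes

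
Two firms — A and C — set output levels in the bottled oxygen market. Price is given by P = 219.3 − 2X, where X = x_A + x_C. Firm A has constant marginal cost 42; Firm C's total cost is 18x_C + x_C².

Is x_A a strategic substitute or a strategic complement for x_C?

strategic substitutes

Firm A's profit: π = x_A(219.3 − 2(x_A + x_C)) − 42x_A.
∂π/∂x_A = 177.3 − 4x_A − 2x_C = 0, so x_A = 44.325 − 0.5x_C.
The best-response slope dx_A/dx_C = −0.5 < 0: the reaction function is downward-sloping, so the choices are strategic substitutes.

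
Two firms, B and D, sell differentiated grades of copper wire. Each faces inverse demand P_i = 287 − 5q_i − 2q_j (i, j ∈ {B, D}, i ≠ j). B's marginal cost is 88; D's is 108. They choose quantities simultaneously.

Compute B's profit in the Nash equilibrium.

1445

Firm B's profit: π = q_B(287 − 5q_B − 2q_D) − 88q_B.
∂π/∂q_B = 199 − 10q_B − 2q_D = 0 ⇒ q_B = 19.9 − 0.2q_D.
Similarly q_D = 17.9 − 0.2q_B.
Solving the two reaction functions simultaneously: (1 − (−0.2)(−0.2))q_B = 19.9 − 0.2·17.9, so 0.96q_B = 16.32 and q_B = 17.
Then q_D = 17.9 − 0.2·17 = 14.5.
P_B = 287 − 5·17 − 2·14.5 = 173.
Profit = (173 − 88)·17 = 1445.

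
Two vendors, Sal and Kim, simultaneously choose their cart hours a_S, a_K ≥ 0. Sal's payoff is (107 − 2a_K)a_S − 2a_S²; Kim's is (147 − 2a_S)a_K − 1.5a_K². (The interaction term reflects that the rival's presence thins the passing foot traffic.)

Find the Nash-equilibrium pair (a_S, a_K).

Expanding Sal's payoff: 107a_S − 2a_Ka_S − 2a_S².
∂π/∂a_S = 107 − 2a_K − 4a_S = 0, so a_S = 26.75 − 0.5a_K.
Likewise for Kim: a_K = 49 − (2/3)a_S.
Substituting the second reaction function into the first: a_S = 26.75 − 0.5(49 − (2/3)a_S), which gives (2/3)a_S = 2.25 ⇒ a_S = 3.375.
Then a_K = 49 − (2/3)·3.375 = 46.75.

3.375, 46.75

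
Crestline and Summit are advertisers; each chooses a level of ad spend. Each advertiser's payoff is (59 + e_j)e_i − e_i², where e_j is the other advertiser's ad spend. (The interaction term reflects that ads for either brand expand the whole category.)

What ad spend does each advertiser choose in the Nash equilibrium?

59

Crestline's payoff is (59 + e_S)e_C − e_C².
∂π/∂e_C = 59 + e_S − 2e_C = 0, so e_C = 29.5 + 0.5e_S.
The game is symmetric, so in equilibrium e_S = e_C: the reaction function gives 0.5e_C = 29.5, hence e_C = 59.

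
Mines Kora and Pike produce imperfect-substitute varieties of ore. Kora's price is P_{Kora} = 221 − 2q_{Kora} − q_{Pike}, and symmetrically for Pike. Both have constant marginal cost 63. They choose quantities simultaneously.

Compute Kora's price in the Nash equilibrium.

Mine Kora's profit: π = q_{Kora}(221 − 2q_{Kora} − q_{Pike}) − 63q_{Kora}.
∂π/∂q_{Kora} = 158 − 4q_{Kora} − q_{Pike} = 0 ⇒ q_{Kora} = 39.5 − 0.25q_{Pike}.
Setting q_{Kora} = q_{Pike} in the reaction function: q_{Kora} = 39.5 − 0.25q_{Kora}, so q_{Kora} = 39.5 / 1.25 = 31.6.
P_{Kora} = 221 − 2·31.6 − 31.6 = 126.2.

126.2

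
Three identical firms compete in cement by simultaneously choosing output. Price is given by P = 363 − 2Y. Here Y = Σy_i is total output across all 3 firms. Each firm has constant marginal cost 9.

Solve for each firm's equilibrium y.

A representative firm's profit is π_i = y_i(363 − 2Y) − 9y_i, with Y = y_i + Σ_{j≠i} y_j.
First-order condition: 354 − 4y_i − 2Σ_{j≠i} y_j = 0.
With identical firms, set every y_j = y: then 354 − 4y − 4y = 0, i.e. y = 354/8 = 44.25.

44.25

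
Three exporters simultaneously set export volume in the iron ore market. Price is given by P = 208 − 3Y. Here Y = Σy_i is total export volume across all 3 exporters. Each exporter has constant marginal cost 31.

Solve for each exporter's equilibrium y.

14.75

A representative exporter's profit is π_i = y_i(208 − 3Y) − 31y_i, with Y = y_i + Σ_{j≠i} y_j.
First-order condition: 177 − 6y_i − 3Σ_{j≠i} y_j = 0.
In a symmetric equilibrium every exporter chooses the same y, so Σ_{j≠i} y_j = 2y. The condition becomes 177 − 12y = 0, giving y = 177/12 = 14.75.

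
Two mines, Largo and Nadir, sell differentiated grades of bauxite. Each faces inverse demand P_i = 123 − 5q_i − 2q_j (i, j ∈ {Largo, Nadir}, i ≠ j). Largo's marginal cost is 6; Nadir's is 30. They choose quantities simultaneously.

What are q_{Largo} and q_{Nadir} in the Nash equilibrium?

Mine Largo's profit: π = q_{Largo}(123 − 5q_{Largo} − 2q_{Nadir}) − 6q_{Largo}.
∂π/∂q_{Largo} = 117 − 10q_{Largo} − 2q_{Nadir} = 0 ⇒ q_{Largo} = 11.7 − 0.2q_{Nadir}.
Similarly q_{Nadir} = 9.3 − 0.2q_{Largo}.
Substituting the second reaction function into the first: q_{Largo} = 11.7 − 0.2(9.3 − 0.2q_{Largo}), which gives 0.96q_{Largo} = 9.84 ⇒ q_{Largo} = 10.25.
Then q_{Nadir} = 9.3 − 0.2·10.25 = 7.25.

10.25, 7.25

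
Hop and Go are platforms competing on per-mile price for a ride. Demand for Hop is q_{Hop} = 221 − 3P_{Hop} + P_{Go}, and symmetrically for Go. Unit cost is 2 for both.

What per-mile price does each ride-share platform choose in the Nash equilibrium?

45.4

Hop's profit: π = (P_{Hop} − 2)(221 − 3P_{Hop} + P_{Go}).
∂π/∂P_{Hop} = 227 − 6P_{Hop} + P_{Go} = 0 ⇒ P_{Hop} = 227/6 + (1/6)P_{Go}.
Setting P_{Hop} = P_{Go} in the reaction function: P_{Hop} = 227/6 + (1/6)P_{Hop}, so P_{Hop} = (227/6) / (5/6) = 45.4.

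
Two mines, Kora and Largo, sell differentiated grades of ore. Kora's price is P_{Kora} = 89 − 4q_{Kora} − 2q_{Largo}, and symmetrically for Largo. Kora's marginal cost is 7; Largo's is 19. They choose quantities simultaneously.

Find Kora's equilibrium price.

41.4

Mine Kora's profit: π = q_{Kora}(89 − 4q_{Kora} − 2q_{Largo}) − 7q_{Kora}.
∂π/∂q_{Kora} = 82 − 8q_{Kora} − 2q_{Largo} = 0 ⇒ q_{Kora} = 10.25 − 0.25q_{Largo}.
Similarly q_{Largo} = 8.75 − 0.25q_{Kora}.
Substituting the second reaction function into the first: q_{Kora} = 10.25 − 0.25(8.75 − 0.25q_{Kora}), which gives 0.9375q_{Kora} = 8.0625 ⇒ q_{Kora} = 8.6.
Then q_{Largo} = 8.75 − 0.25·8.6 = 6.6.
P_{Kora} = 89 − 4·8.6 − 2·6.6 = 41.4.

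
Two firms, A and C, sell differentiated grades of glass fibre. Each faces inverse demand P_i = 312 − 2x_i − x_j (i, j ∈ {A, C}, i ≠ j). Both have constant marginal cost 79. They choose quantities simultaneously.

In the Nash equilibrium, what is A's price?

172.2

Firm A's profit: π = x_A(312 − 2x_A − x_C) − 79x_A.
∂π/∂x_A = 233 − 4x_A − x_C = 0 ⇒ x_A = 58.25 − 0.25x_C.
By symmetry x_C = x_A; substituting into the reaction function, 1.25x_A = 58.25 and x_A = 46.6.
P_A = 312 − 2·46.6 − 46.6 = 172.2.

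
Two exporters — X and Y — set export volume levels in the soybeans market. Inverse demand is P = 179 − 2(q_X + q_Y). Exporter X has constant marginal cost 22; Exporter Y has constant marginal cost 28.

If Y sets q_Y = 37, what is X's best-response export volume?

20.75

Exporter X's profit: π = q_X(179 − 2(q_X + q_Y)) − 22q_X.
∂π/∂q_X = 157 − 4q_X − 2q_Y = 0, so q_X = 39.25 − 0.5q_Y.
At q_Y = 37: q_X = 39.25 − 0.5·37 = 20.75.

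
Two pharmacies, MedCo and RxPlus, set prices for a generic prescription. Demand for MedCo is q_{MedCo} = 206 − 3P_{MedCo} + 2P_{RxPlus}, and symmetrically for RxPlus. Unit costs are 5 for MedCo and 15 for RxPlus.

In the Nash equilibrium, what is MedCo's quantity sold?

156.375

MedCo's profit: π = (P_{MedCo} − 5)(206 − 3P_{MedCo} + 2P_{RxPlus}).
∂π/∂P_{MedCo} = 221 − 6P_{MedCo} + 2P_{RxPlus} = 0 ⇒ P_{MedCo} = 221/6 + (1/3)P_{RxPlus}.
Similarly P_{RxPlus} = 251/6 + (1/3)P_{MedCo}.
Plugging P_{RxPlus} into MedCo's best response: P_{MedCo} = 221/6 + (1/3)(251/6 + (1/3)P_{MedCo}) ⇒ (8/9)P_{MedCo} = 457/9, so P_{MedCo} = 57.125.
Then P_{RxPlus} = 251/6 + (1/3)·57.125 = 60.875.
q_{MedCo} = 206 − 3·57.125 + 2·60.875 = 156.375.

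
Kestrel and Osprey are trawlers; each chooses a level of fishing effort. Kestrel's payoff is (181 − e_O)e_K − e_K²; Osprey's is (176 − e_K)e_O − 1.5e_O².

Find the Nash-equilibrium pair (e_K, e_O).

73.4, 34.2

Expanding Kestrel's payoff: 181e_K − e_Oe_K − e_K².
∂π/∂e_K = 181 − e_O − 2e_K = 0, so e_K = 90.5 − 0.5e_O.
Likewise for Osprey: e_O = 176/3 − (1/3)e_K.
Substituting the second reaction function into the first: e_K = 90.5 − 0.5(176/3 − (1/3)e_K), which gives (5/6)e_K = 367/6 ⇒ e_K = 73.4.
Then e_O = 176/3 − (1/3)·73.4 = 34.2.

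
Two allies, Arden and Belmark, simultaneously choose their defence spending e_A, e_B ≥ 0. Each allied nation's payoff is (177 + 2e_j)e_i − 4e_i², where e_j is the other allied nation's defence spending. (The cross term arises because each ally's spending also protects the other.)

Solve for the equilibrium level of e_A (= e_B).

29.5

Arden's payoff is (177 + 2e_B)e_A − 4e_A².
∂π/∂e_A = 177 + 2e_B − 8e_A = 0, so e_A = 22.125 + 0.25e_B.
The game is symmetric, so in equilibrium e_B = e_A: the reaction function gives 0.75e_A = 22.125, hence e_A = 29.5.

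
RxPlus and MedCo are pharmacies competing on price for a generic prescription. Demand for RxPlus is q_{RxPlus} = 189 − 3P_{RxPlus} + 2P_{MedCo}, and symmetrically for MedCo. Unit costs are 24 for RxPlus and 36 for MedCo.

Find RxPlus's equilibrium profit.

5676.75

RxPlus's profit: π = (P_{RxPlus} − 24)(189 − 3P_{RxPlus} + 2P_{MedCo}).
∂π/∂P_{RxPlus} = 261 − 6P_{RxPlus} + 2P_{MedCo} = 0 ⇒ P_{RxPlus} = 43.5 + (1/3)P_{MedCo}.
Similarly P_{MedCo} = 49.5 + (1/3)P_{RxPlus}.
Substituting the second reaction function into the first: P_{RxPlus} = 43.5 + (1/3)(49.5 + (1/3)P_{RxPlus}), which gives (8/9)P_{RxPlus} = 60 ⇒ P_{RxPlus} = 67.5.
Then P_{MedCo} = 49.5 + (1/3)·67.5 = 72.
q_{RxPlus} = 189 − 3·67.5 + 2·72 = 130.5.
Profit = (67.5 − 24)·130.5 = 5676.75.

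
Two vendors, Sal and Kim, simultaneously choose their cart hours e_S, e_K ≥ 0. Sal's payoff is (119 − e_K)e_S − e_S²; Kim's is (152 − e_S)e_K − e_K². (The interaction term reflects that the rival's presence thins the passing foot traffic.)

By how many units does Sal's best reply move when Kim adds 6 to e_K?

Expanding Sal's payoff: 119e_S − e_Ke_S − e_S².
∂π/∂e_S = 119 − e_K − 2e_S = 0, so e_S = 59.5 − 0.5e_K.
The reaction-function slope is −0.5, so a 6-unit rise in e_K moves e_S by −0.5 × 6 = −3. Sal's best response falls — the actions are strategic substitutes.

-3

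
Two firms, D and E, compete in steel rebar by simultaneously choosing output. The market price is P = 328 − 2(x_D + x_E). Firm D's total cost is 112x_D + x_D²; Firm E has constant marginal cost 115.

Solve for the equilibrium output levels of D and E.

Firm D's profit: π = x_D(328 − 2(x_D + x_E)) − 112x_D − x_D².
∂π/∂x_D = 216 − 6x_D − 2x_E = 0, so x_D = 36 − (1/3)x_E.
For E: ∂π/∂x_E = 213 − 4x_E − 2x_D = 0 ⇒ x_E = 53.25 − 0.5x_D.
Plugging x_E into D's best response: x_D = 36 − (1/3)(53.25 − 0.5x_D) ⇒ (5/6)x_D = 18.25, so x_D = 21.9.
Then x_E = 53.25 − 0.5·21.9 = 42.3.

21.9, 42.3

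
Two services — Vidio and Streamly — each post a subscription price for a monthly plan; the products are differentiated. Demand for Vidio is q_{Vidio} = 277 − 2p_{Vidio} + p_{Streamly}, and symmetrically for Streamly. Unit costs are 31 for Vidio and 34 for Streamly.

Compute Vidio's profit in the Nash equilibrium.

Vidio's profit: π = (p_{Vidio} − 31)(277 − 2p_{Vidio} + p_{Streamly}).
∂π/∂p_{Vidio} = 339 − 4p_{Vidio} + p_{Streamly} = 0 ⇒ p_{Vidio} = 84.75 + 0.25p_{Streamly}.
Similarly p_{Streamly} = 86.25 + 0.25p_{Vidio}.
Plugging p_{Streamly} into Vidio's best response: p_{Vidio} = 84.75 + 0.25(86.25 + 0.25p_{Vidio}) ⇒ 0.9375p_{Vidio} = 106.3125, so p_{Vidio} = 113.4.
Then p_{Streamly} = 86.25 + 0.25·113.4 = 114.6.
q_{Vidio} = 277 − 2·113.4 + 114.6 = 164.8.
Profit = (113.4 − 31)·164.8 = 13579.52.

13579.52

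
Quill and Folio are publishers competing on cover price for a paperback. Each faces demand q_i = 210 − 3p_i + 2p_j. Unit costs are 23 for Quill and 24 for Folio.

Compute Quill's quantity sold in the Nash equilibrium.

Quill's profit: π = (p_{Quill} − 23)(210 − 3p_{Quill} + 2p_{Folio}).
∂π/∂p_{Quill} = 279 − 6p_{Quill} + 2p_{Folio} = 0 ⇒ p_{Quill} = 46.5 + (1/3)p_{Folio}.
Similarly p_{Folio} = 47 + (1/3)p_{Quill}.
Substituting the second reaction function into the first: p_{Quill} = 46.5 + (1/3)(47 + (1/3)p_{Quill}), which gives (8/9)p_{Quill} = 373/6 ⇒ p_{Quill} = 69.9375.
Then p_{Folio} = 47 + (1/3)·69.9375 = 70.3125.
q_{Quill} = 210 − 3·69.9375 + 2·70.3125 = 140.8125.

140.8125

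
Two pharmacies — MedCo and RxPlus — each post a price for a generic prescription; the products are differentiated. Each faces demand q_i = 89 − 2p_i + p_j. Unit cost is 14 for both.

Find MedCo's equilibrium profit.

1250

MedCo's profit: π = (p_{MedCo} − 14)(89 − 2p_{MedCo} + p_{RxPlus}).
∂π/∂p_{MedCo} = 117 − 4p_{MedCo} + p_{RxPlus} = 0 ⇒ p_{MedCo} = 29.25 + 0.25p_{RxPlus}.
By symmetry p_{RxPlus} = p_{MedCo}; substituting into the reaction function, 0.75p_{MedCo} = 29.25 and p_{MedCo} = 39.
q_{MedCo} = 89 − 2·39 + 39 = 50.
Profit = (39 − 14)·50 = 1250.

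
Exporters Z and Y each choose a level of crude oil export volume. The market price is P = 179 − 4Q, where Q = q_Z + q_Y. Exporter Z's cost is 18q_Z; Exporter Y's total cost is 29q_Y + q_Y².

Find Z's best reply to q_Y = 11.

Exporter Z's profit: π = q_Z(179 − 4(q_Z + q_Y)) − 18q_Z.
∂π/∂q_Z = 161 − 8q_Z − 4q_Y = 0, so q_Z = 20.125 − 0.5q_Y.
At q_Y = 11: q_Z = 20.125 − 0.5·11 = 14.625.

14.625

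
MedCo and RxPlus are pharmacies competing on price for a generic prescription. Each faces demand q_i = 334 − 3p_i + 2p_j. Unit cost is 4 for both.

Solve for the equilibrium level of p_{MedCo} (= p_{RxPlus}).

86.5

MedCo's profit: π = (p_{MedCo} − 4)(334 − 3p_{MedCo} + 2p_{RxPlus}).
∂π/∂p_{MedCo} = 346 − 6p_{MedCo} + 2p_{RxPlus} = 0 ⇒ p_{MedCo} = 173/3 + (1/3)p_{RxPlus}.
The game is symmetric, so in equilibrium p_{RxPlus} = p_{MedCo}: the reaction function gives (2/3)p_{MedCo} = 173/3, hence p_{MedCo} = 86.5.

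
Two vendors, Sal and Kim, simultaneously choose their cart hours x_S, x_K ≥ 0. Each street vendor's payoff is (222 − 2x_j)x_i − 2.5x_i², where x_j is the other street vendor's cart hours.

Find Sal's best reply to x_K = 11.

40

Sal's payoff is (222 − 2x_K)x_S − 2.5x_S².
∂π/∂x_S = 222 − 2x_K − 5x_S = 0, so x_S = 44.4 − 0.4x_K.
At x_K = 11: x_S = 44.4 − 0.4·11 = 40.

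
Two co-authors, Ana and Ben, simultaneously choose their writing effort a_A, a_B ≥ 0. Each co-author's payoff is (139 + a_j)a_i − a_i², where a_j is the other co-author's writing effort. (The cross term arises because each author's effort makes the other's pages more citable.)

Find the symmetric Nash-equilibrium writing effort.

Ana's payoff is (139 + a_B)a_A − a_A².
∂π/∂a_A = 139 + a_B − 2a_A = 0, so a_A = 69.5 + 0.5a_B.
The game is symmetric, so in equilibrium a_B = a_A: the reaction function gives 0.5a_A = 69.5, hence a_A = 139.

139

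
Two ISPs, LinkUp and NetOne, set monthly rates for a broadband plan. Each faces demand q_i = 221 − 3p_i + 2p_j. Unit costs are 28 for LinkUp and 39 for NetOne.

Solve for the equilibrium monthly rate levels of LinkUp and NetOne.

78.3125, 82.4375

LinkUp's profit: π = (p_{LinkUp} − 28)(221 − 3p_{LinkUp} + 2p_{NetOne}).
∂π/∂p_{LinkUp} = 305 − 6p_{LinkUp} + 2p_{NetOne} = 0 ⇒ p_{LinkUp} = 305/6 + (1/3)p_{NetOne}.
Similarly p_{NetOne} = 169/3 + (1/3)p_{LinkUp}.
Solving the two reaction functions simultaneously: (1 − (1/3)(1/3))p_{LinkUp} = 305/6 + (1/3)·(169/3), so (8/9)p_{LinkUp} = 1253/18 and p_{LinkUp} = 78.3125.
Then p_{NetOne} = 169/3 + (1/3)·78.3125 = 82.4375.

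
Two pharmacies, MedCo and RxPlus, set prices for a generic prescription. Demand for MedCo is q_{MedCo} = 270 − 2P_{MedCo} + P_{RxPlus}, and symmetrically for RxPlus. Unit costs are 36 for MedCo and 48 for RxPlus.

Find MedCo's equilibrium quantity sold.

MedCo's profit: π = (P_{MedCo} − 36)(270 − 2P_{MedCo} + P_{RxPlus}).
∂π/∂P_{MedCo} = 342 − 4P_{MedCo} + P_{RxPlus} = 0 ⇒ P_{MedCo} = 85.5 + 0.25P_{RxPlus}.
Similarly P_{RxPlus} = 91.5 + 0.25P_{MedCo}.
Substituting the second reaction function into the first: P_{MedCo} = 85.5 + 0.25(91.5 + 0.25P_{MedCo}), which gives 0.9375P_{MedCo} = 108.375 ⇒ P_{MedCo} = 115.6.
Then P_{RxPlus} = 91.5 + 0.25·115.6 = 120.4.
q_{MedCo} = 270 − 2·115.6 + 120.4 = 159.2.

159.2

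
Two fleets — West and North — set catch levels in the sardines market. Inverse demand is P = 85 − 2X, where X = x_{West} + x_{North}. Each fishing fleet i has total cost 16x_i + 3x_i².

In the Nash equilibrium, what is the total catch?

11.5

Fishing fleet West's profit: π = x_{West}(85 − 2(x_{West} + x_{North})) − 16x_{West} − 3x_{West}².
∂π/∂x_{West} = 69 − 10x_{West} − 2x_{North} = 0, so x_{West} = 6.9 − 0.2x_{North}.
By symmetry x_{North} = x_{West}; substituting into the reaction function, 1.2x_{West} = 6.9 and x_{West} = 5.75.
Total catch: 5.75 + 5.75 = 11.5.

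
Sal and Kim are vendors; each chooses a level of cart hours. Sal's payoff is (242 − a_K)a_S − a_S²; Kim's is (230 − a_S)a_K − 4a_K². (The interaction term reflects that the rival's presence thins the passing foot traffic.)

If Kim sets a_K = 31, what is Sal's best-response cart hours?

Expanding Sal's payoff: 242a_S − a_Ka_S − a_S².
∂π/∂a_S = 242 − a_K − 2a_S = 0, so a_S = 121 − 0.5a_K.
At a_K = 31: a_S = 121 − 0.5·31 = 105.5.

105.5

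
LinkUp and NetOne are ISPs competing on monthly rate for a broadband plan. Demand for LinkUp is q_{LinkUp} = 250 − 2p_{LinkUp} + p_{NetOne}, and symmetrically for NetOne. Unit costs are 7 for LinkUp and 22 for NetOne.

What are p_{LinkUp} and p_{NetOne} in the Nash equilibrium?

90, 96

LinkUp's profit: π = (p_{LinkUp} − 7)(250 − 2p_{LinkUp} + p_{NetOne}).
∂π/∂p_{LinkUp} = 264 − 4p_{LinkUp} + p_{NetOne} = 0 ⇒ p_{LinkUp} = 66 + 0.25p_{NetOne}.
Similarly p_{NetOne} = 73.5 + 0.25p_{LinkUp}.
Plugging p_{NetOne} into LinkUp's best response: p_{LinkUp} = 66 + 0.25(73.5 + 0.25p_{LinkUp}) ⇒ 0.9375p_{LinkUp} = 84.375, so p_{LinkUp} = 90.
Then p_{NetOne} = 73.5 + 0.25·90 = 96.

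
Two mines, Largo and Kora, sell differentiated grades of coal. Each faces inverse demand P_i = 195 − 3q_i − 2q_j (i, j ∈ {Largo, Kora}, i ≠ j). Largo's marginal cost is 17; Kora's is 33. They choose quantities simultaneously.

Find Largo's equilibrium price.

Mine Largo's profit: π = q_{Largo}(195 − 3q_{Largo} − 2q_{Kora}) − 17q_{Largo}.
∂π/∂q_{Largo} = 178 − 6q_{Largo} − 2q_{Kora} = 0 ⇒ q_{Largo} = 89/3 − (1/3)q_{Kora}.
Similarly q_{Kora} = 27 − (1/3)q_{Largo}.
Substituting the second reaction function into the first: q_{Largo} = 89/3 − (1/3)(27 − (1/3)q_{Largo}), which gives (8/9)q_{Largo} = 62/3 ⇒ q_{Largo} = 23.25.
Then q_{Kora} = 27 − (1/3)·23.25 = 19.25.
P_{Largo} = 195 − 3·23.25 − 2·19.25 = 86.75.

86.75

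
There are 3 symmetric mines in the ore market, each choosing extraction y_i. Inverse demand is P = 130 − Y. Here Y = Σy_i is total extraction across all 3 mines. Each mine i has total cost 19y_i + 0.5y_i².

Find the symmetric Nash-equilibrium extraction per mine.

22.2

A representative mine's profit is π_i = y_i(130 − Y) − 19y_i − 0.5y_i², with Y = y_i + Σ_{j≠i} y_j.
First-order condition: 111 − 3y_i − Σ_{j≠i} y_j = 0.
Imposing symmetry (y_j = y for all j) turns Σ_{j≠i} y_j into 2y, so 111 = 5y and y = 22.2.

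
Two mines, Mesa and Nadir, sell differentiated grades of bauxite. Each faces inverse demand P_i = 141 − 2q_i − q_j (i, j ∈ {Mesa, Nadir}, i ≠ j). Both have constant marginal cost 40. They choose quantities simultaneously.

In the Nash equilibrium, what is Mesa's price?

Mine Mesa's profit: π = q_{Mesa}(141 − 2q_{Mesa} − q_{Nadir}) − 40q_{Mesa}.
∂π/∂q_{Mesa} = 101 − 4q_{Mesa} − q_{Nadir} = 0 ⇒ q_{Mesa} = 25.25 − 0.25q_{Nadir}.
The game is symmetric, so in equilibrium q_{Nadir} = q_{Mesa}: the reaction function gives 1.25q_{Mesa} = 25.25, hence q_{Mesa} = 20.2.
P_{Mesa} = 141 − 2·20.2 − 20.2 = 80.4.

80.4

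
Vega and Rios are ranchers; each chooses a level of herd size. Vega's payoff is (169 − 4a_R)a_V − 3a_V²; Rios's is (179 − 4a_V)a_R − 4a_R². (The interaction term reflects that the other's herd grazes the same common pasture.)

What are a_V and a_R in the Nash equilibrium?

19.875, 12.4375

Expanding Vega's payoff: 169a_V − 4a_Ra_V − 3a_V².
∂π/∂a_V = 169 − 4a_R − 6a_V = 0, so a_V = 169/6 − (2/3)a_R.
Likewise for Rios: a_R = 22.375 − 0.5a_V.
Solving the two reaction functions simultaneously: (1 − (−2/3)(−0.5))a_V = 169/6 − (2/3)·22.375, so (2/3)a_V = 13.25 and a_V = 19.875.
Then a_R = 22.375 − 0.5·19.875 = 12.4375.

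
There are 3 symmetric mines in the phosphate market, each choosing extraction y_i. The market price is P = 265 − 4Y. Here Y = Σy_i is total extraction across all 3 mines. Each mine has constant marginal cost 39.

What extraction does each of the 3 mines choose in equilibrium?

A representative mine's profit is π_i = y_i(265 − 4Y) − 39y_i, with Y = y_i + Σ_{j≠i} y_j.
First-order condition: 226 − 8y_i − 4Σ_{j≠i} y_j = 0.
Imposing symmetry (y_j = y for all j) turns Σ_{j≠i} y_j into 2y, so 226 = 16y and y = 14.125.

14.125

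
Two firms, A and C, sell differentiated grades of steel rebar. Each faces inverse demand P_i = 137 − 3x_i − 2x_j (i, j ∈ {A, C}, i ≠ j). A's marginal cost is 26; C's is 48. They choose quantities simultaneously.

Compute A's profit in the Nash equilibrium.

Firm A's profit: π = x_A(137 − 3x_A − 2x_C) − 26x_A.
∂π/∂x_A = 111 − 6x_A − 2x_C = 0 ⇒ x_A = 18.5 − (1/3)x_C.
Similarly x_C = 89/6 − (1/3)x_A.
Plugging x_C into A's best response: x_A = 18.5 − (1/3)(89/6 − (1/3)x_A) ⇒ (8/9)x_A = 122/9, so x_A = 15.25.
Then x_C = 89/6 − (1/3)·15.25 = 9.75.
P_A = 137 − 3·15.25 − 2·9.75 = 71.75.
Profit = (71.75 − 26)·15.25 = 697.6875.

697.6875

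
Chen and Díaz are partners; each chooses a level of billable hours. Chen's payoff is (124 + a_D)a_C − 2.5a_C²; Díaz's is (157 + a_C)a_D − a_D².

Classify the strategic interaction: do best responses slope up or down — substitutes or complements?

Expanding Chen's payoff: 124a_C + a_Da_C − 2.5a_C².
∂π/∂a_C = 124 + a_D − 5a_C = 0, so a_C = 24.8 + 0.2a_D.
The best-response slope da_C/da_D = 0.2 > 0: the reaction function is upward-sloping, so the choices are strategic complements.

strategic complements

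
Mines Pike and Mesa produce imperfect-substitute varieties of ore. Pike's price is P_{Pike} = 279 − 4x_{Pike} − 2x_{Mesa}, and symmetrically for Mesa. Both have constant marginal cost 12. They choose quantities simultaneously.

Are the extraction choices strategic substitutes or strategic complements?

Mine Pike's profit: π = x_{Pike}(279 − 4x_{Pike} − 2x_{Mesa}) − 12x_{Pike}.
∂π/∂x_{Pike} = 267 − 8x_{Pike} − 2x_{Mesa} = 0 ⇒ x_{Pike} = 33.375 − 0.25x_{Mesa}.
The best-response slope dx_{Pike}/dx_{Mesa} = −0.25 < 0: the reaction function is downward-sloping, so the choices are strategic substitutes.

strategic substitutes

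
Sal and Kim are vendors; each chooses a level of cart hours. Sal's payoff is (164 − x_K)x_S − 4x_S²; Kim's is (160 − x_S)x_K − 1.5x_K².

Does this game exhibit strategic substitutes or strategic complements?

Expanding Sal's payoff: 164x_S − x_Kx_S − 4x_S².
∂π/∂x_S = 164 − x_K − 8x_S = 0, so x_S = 20.5 − 0.125x_K.
The best-response slope dx_S/dx_K = −0.125 < 0: the reaction function is downward-sloping, so the choices are strategic substitutes.

strategic substitutes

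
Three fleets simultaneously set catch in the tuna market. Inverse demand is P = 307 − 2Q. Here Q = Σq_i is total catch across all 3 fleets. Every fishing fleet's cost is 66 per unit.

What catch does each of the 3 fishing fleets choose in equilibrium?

30.125

A representative fishing fleet's profit is π_i = q_i(307 − 2Q) − 66q_i, with Q = q_i + Σ_{j≠i} q_j.
First-order condition: 241 − 4q_i − 2Σ_{j≠i} q_j = 0.
In a symmetric equilibrium every fishing fleet chooses the same q, so Σ_{j≠i} q_j = 2q. The condition becomes 241 − 8q = 0, giving q = 241/8 = 30.125.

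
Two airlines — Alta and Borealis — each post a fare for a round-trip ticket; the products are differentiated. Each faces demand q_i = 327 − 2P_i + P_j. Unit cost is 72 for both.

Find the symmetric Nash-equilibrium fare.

157

Alta's profit: π = (P_{Alta} − 72)(327 − 2P_{Alta} + P_{Borealis}).
∂π/∂P_{Alta} = 471 − 4P_{Alta} + P_{Borealis} = 0 ⇒ P_{Alta} = 117.75 + 0.25P_{Borealis}.
Setting P_{Alta} = P_{Borealis} in the reaction function: P_{Alta} = 117.75 + 0.25P_{Alta}, so P_{Alta} = 117.75 / 0.75 = 157.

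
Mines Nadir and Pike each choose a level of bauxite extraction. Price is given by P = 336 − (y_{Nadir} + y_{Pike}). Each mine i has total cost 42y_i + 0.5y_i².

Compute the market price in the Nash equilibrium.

Mine Nadir's profit: π = y_{Nadir}(336 − (y_{Nadir} + y_{Pike})) − 42y_{Nadir} − 0.5y_{Nadir}².
∂π/∂y_{Nadir} = 294 − 3y_{Nadir} − y_{Pike} = 0, so y_{Nadir} = 98 − (1/3)y_{Pike}.
Setting y_{Nadir} = y_{Pike} in the reaction function: y_{Nadir} = 98 − (1/3)y_{Nadir}, so y_{Nadir} = 98 / (4/3) = 73.5.
Equilibrium price: P = 336 − 147 = 189.

189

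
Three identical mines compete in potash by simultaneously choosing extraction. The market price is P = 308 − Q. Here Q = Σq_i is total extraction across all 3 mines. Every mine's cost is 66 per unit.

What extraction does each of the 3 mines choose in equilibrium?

60.5

A representative mine's profit is π_i = q_i(308 − Q) − 66q_i, with Q = q_i + Σ_{j≠i} q_j.
First-order condition: 242 − 2q_i − Σ_{j≠i} q_j = 0.
In a symmetric equilibrium every mine chooses the same q, so Σ_{j≠i} q_j = 2q. The condition becomes 242 − 4q = 0, giving q = 242/4 = 60.5.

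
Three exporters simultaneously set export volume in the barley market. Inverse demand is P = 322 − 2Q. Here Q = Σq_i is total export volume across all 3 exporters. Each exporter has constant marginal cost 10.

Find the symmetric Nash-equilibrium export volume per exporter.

A representative exporter's profit is π_i = q_i(322 − 2Q) − 10q_i, with Q = q_i + Σ_{j≠i} q_j.
First-order condition: 312 − 4q_i − 2Σ_{j≠i} q_j = 0.
Imposing symmetry (q_j = q for all j) turns Σ_{j≠i} q_j into 2q, so 312 = 8q and q = 39.

39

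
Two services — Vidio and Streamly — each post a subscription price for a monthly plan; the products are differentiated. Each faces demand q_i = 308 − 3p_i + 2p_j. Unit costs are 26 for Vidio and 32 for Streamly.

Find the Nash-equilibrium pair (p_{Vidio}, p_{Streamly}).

Vidio's profit: π = (p_{Vidio} − 26)(308 − 3p_{Vidio} + 2p_{Streamly}).
∂π/∂p_{Vidio} = 386 − 6p_{Vidio} + 2p_{Streamly} = 0 ⇒ p_{Vidio} = 193/3 + (1/3)p_{Streamly}.
Similarly p_{Streamly} = 202/3 + (1/3)p_{Vidio}.
Solving the two reaction functions simultaneously: (1 − (1/3)(1/3))p_{Vidio} = 193/3 + (1/3)·(202/3), so (8/9)p_{Vidio} = 781/9 and p_{Vidio} = 97.625.
Then p_{Streamly} = 202/3 + (1/3)·97.625 = 99.875.

97.625, 99.875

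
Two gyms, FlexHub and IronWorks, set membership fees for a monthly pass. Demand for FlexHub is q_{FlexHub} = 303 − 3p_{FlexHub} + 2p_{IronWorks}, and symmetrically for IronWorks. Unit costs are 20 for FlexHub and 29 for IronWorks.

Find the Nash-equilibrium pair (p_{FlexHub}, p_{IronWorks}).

92.4375, 95.8125

FlexHub's profit: π = (p_{FlexHub} − 20)(303 − 3p_{FlexHub} + 2p_{IronWorks}).
∂π/∂p_{FlexHub} = 363 − 6p_{FlexHub} + 2p_{IronWorks} = 0 ⇒ p_{FlexHub} = 60.5 + (1/3)p_{IronWorks}.
Similarly p_{IronWorks} = 65 + (1/3)p_{FlexHub}.
Substituting the second reaction function into the first: p_{FlexHub} = 60.5 + (1/3)(65 + (1/3)p_{FlexHub}), which gives (8/9)p_{FlexHub} = 493/6 ⇒ p_{FlexHub} = 92.4375.
Then p_{IronWorks} = 65 + (1/3)·92.4375 = 95.8125.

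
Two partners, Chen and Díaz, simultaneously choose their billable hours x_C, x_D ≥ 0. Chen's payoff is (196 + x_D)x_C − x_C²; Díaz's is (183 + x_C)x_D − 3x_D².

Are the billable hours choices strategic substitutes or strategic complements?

Expanding Chen's payoff: 196x_C + x_Dx_C − x_C².
∂π/∂x_C = 196 + x_D − 2x_C = 0, so x_C = 98 + 0.5x_D.
The best-response slope dx_C/dx_D = 0.5 > 0: the reaction function is upward-sloping, so the choices are strategic complements.

strategic complements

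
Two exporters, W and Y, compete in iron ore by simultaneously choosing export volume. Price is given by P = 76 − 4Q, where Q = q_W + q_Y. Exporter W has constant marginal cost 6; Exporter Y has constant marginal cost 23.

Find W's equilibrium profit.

210.25

Exporter W's profit: π = q_W(76 − 4(q_W + q_Y)) − 6q_W.
∂π/∂q_W = 70 − 8q_W − 4q_Y = 0, so q_W = 8.75 − 0.5q_Y.
By the same steps for Y: q_Y = 6.625 − 0.5q_W.
Plugging q_Y into W's best response: q_W = 8.75 − 0.5(6.625 − 0.5q_W) ⇒ 0.75q_W = 5.4375, so q_W = 7.25.
Then q_Y = 6.625 − 0.5·7.25 = 3.
Price P = 76 − 4·10.25 = 35.
W's profit: (35 − 6)·7.25 = 210.25.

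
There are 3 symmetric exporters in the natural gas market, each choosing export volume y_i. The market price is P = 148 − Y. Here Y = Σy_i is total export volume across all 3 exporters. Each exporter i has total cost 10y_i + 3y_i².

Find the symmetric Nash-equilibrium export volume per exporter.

13.8

A representative exporter's profit is π_i = y_i(148 − Y) − 10y_i − 3y_i², with Y = y_i + Σ_{j≠i} y_j.
First-order condition: 138 − 8y_i − Σ_{j≠i} y_j = 0.
Imposing symmetry (y_j = y for all j) turns Σ_{j≠i} y_j into 2y, so 138 = 10y and y = 13.8.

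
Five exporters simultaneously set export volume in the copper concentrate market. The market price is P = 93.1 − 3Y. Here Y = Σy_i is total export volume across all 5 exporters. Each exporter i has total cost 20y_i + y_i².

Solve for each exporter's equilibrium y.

3.655

A representative exporter's profit is π_i = y_i(93.1 − 3Y) − 20y_i − y_i², with Y = y_i + Σ_{j≠i} y_j.
First-order condition: 73.1 − 8y_i − 3Σ_{j≠i} y_j = 0.
With identical exporters, set every y_j = y: then 73.1 − 8y − 12y = 0, i.e. y = 73.1/20 = 3.655.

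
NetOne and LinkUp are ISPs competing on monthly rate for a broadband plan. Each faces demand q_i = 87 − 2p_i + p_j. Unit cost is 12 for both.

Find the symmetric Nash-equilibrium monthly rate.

NetOne's profit: π = (p_{NetOne} − 12)(87 − 2p_{NetOne} + p_{LinkUp}).
∂π/∂p_{NetOne} = 111 − 4p_{NetOne} + p_{LinkUp} = 0 ⇒ p_{NetOne} = 27.75 + 0.25p_{LinkUp}.
By symmetry p_{LinkUp} = p_{NetOne}; substituting into the reaction function, 0.75p_{NetOne} = 27.75 and p_{NetOne} = 37.

37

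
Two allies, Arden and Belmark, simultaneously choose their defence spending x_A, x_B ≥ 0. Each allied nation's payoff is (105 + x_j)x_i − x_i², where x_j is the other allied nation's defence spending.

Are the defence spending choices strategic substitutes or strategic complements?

Arden's payoff is (105 + x_B)x_A − x_A².
∂π/∂x_A = 105 + x_B − 2x_A = 0, so x_A = 52.5 + 0.5x_B.
The best-response slope dx_A/dx_B = 0.5 > 0: the reaction function is upward-sloping, so the choices are strategic complements.

strategic complements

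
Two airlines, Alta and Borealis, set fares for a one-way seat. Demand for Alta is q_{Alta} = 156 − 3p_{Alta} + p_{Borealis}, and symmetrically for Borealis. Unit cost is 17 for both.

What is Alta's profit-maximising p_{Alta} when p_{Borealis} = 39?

Alta's profit: π = (p_{Alta} − 17)(156 − 3p_{Alta} + p_{Borealis}).
∂π/∂p_{Alta} = 207 − 6p_{Alta} + p_{Borealis} = 0 ⇒ p_{Alta} = 34.5 + (1/6)p_{Borealis}.
At p_{Borealis} = 39: p_{Alta} = 34.5 + (1/6)·39 = 41.

41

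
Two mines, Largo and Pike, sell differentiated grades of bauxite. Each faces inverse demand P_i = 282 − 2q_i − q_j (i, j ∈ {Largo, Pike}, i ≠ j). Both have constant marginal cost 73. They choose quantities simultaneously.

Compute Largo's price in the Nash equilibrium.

Mine Largo's profit: π = q_{Largo}(282 − 2q_{Largo} − q_{Pike}) − 73q_{Largo}.
∂π/∂q_{Largo} = 209 − 4q_{Largo} − q_{Pike} = 0 ⇒ q_{Largo} = 52.25 − 0.25q_{Pike}.
The game is symmetric, so in equilibrium q_{Pike} = q_{Largo}: the reaction function gives 1.25q_{Largo} = 52.25, hence q_{Largo} = 41.8.
P_{Largo} = 282 − 2·41.8 − 41.8 = 156.6.

156.6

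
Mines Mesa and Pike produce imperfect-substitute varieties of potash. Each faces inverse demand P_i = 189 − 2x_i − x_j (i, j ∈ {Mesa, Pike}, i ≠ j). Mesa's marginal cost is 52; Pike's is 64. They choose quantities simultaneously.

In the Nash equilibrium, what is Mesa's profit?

1590.48

Mine Mesa's profit: π = x_{Mesa}(189 − 2x_{Mesa} − x_{Pike}) − 52x_{Mesa}.
∂π/∂x_{Mesa} = 137 − 4x_{Mesa} − x_{Pike} = 0 ⇒ x_{Mesa} = 34.25 − 0.25x_{Pike}.
Similarly x_{Pike} = 31.25 − 0.25x_{Mesa}.
Plugging x_{Pike} into Mesa's best response: x_{Mesa} = 34.25 − 0.25(31.25 − 0.25x_{Mesa}) ⇒ 0.9375x_{Mesa} = 26.4375, so x_{Mesa} = 28.2.
Then x_{Pike} = 31.25 − 0.25·28.2 = 24.2.
P_{Mesa} = 189 − 2·28.2 − 24.2 = 108.4.
Profit = (108.4 − 52)·28.2 = 1590.48.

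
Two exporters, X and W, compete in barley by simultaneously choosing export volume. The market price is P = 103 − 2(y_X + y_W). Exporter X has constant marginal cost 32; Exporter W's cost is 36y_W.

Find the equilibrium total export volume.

Exporter X's profit: π = y_X(103 − 2(y_X + y_W)) − 32y_X.
∂π/∂y_X = 71 − 4y_X − 2y_W = 0, so y_X = 17.75 − 0.5y_W.
By the same steps for W: y_W = 16.75 − 0.5y_X.
Solving the two reaction functions simultaneously: (1 − (−0.5)(−0.5))y_X = 17.75 − 0.5·16.75, so 0.75y_X = 9.375 and y_X = 12.5.
Then y_W = 16.75 − 0.5·12.5 = 10.5.
Total export volume: 12.5 + 10.5 = 23.

23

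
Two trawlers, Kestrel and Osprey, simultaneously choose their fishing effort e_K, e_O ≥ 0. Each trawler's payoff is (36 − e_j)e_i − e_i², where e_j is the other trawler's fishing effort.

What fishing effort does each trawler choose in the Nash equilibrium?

12

Kestrel's payoff is (36 − e_O)e_K − e_K².
∂π/∂e_K = 36 − e_O − 2e_K = 0, so e_K = 18 − 0.5e_O.
Setting e_K = e_O in the reaction function: e_K = 18 − 0.5e_K, so e_K = 18 / 1.5 = 12.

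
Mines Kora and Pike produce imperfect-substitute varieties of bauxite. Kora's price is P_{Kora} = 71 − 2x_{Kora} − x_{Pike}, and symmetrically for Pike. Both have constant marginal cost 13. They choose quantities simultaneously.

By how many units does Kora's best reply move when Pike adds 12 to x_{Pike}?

-3

Mine Kora's profit: π = x_{Kora}(71 − 2x_{Kora} − x_{Pike}) − 13x_{Kora}.
∂π/∂x_{Kora} = 58 − 4x_{Kora} − x_{Pike} = 0 ⇒ x_{Kora} = 14.5 − 0.25x_{Pike}.
The reaction-function slope is −0.25, so a 12-unit rise in x_{Pike} moves x_{Kora} by −0.25 × 12 = −3. Kora's best response falls — the actions are strategic substitutes.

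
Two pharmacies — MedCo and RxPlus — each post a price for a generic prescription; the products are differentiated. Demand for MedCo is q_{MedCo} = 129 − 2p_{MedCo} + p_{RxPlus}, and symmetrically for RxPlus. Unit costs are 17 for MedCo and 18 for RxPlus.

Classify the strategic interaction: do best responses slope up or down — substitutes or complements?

strategic complements

MedCo's profit: π = (p_{MedCo} − 17)(129 − 2p_{MedCo} + p_{RxPlus}).
∂π/∂p_{MedCo} = 163 − 4p_{MedCo} + p_{RxPlus} = 0 ⇒ p_{MedCo} = 40.75 + 0.25p_{RxPlus}.
The best-response slope dp_{MedCo}/dp_{RxPlus} = 0.25 > 0: the reaction function is upward-sloping, so the choices are strategic complements.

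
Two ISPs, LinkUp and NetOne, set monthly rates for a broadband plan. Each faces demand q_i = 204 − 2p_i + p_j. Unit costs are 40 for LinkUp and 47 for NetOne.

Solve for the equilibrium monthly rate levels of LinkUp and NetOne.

LinkUp's profit: π = (p_{LinkUp} − 40)(204 − 2p_{LinkUp} + p_{NetOne}).
∂π/∂p_{LinkUp} = 284 − 4p_{LinkUp} + p_{NetOne} = 0 ⇒ p_{LinkUp} = 71 + 0.25p_{NetOne}.
Similarly p_{NetOne} = 74.5 + 0.25p_{LinkUp}.
Substituting the second reaction function into the first: p_{LinkUp} = 71 + 0.25(74.5 + 0.25p_{LinkUp}), which gives 0.9375p_{LinkUp} = 89.625 ⇒ p_{LinkUp} = 95.6.
Then p_{NetOne} = 74.5 + 0.25·95.6 = 98.4.

95.6, 98.4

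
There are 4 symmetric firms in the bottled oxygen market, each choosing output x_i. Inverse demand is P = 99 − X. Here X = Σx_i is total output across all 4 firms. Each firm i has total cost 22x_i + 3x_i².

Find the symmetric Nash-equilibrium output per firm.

A representative firm's profit is π_i = x_i(99 − X) − 22x_i − 3x_i², with X = x_i + Σ_{j≠i} x_j.
First-order condition: 77 − 8x_i − Σ_{j≠i} x_j = 0.
With identical firms, set every x_j = x: then 77 − 8x − 3x = 0, i.e. x = 77/11 = 7.

7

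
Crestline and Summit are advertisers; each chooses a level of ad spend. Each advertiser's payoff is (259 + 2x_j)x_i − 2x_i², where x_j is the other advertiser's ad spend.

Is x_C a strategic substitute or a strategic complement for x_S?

Crestline's payoff is (259 + 2x_S)x_C − 2x_C².
∂π/∂x_C = 259 + 2x_S − 4x_C = 0, so x_C = 64.75 + 0.5x_S.
The best-response slope dx_C/dx_S = 0.5 > 0: the reaction function is upward-sloping, so the choices are strategic complements.

strategic complements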